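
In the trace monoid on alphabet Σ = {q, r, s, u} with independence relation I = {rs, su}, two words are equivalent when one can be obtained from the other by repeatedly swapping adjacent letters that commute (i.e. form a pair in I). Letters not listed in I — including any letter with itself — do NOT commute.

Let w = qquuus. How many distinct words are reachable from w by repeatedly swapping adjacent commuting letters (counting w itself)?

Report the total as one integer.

drop 0:q onto floor
drop 1:q onto {0:q}
drop 2:u onto {1:q}
drop 3:u onto {2:u}
drop 4:u onto {3:u}
drop 5:s onto {1:q}
ground layer = {0:q}
drop-orders for the pieces not yet dropped (sum over which currently-grounded one goes next):
  1 to go: {4} 1  {5} 1
  2 to go: {3,4} 1  {4,5} 2
  3 to go: {2,3,4} 1  {3,4,5} 3
  4 to go: {2,3,4,5} 4
  if 0:q drops first: 4 orders

4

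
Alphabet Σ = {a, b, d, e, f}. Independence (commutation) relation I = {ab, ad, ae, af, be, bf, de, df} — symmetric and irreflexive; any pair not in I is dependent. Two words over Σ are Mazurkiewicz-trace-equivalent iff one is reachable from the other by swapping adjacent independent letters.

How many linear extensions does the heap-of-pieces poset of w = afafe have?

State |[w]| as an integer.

10

piece 0:a — minimal
piece 1:f — minimal
piece 2:a rests on {0:a}
piece 3:f rests on {1:f}
piece 4:e rests on {3:f}
minimal pieces: {0:a, 1:f}
ways to finish when only these pieces remain (= sum over removing one remaining piece with nothing left below it):
  1 left: {2}→1  {4}→1
  2 left: {0,2}→1  {2,4}→2  {3,4}→1
  3 left: {0,2,4}→3  {1,3,4}→1  {2,3,4}→3
  placing 0:a first → 4 extensions
  placing 1:f first → 6 extensions
total linear extensions = 10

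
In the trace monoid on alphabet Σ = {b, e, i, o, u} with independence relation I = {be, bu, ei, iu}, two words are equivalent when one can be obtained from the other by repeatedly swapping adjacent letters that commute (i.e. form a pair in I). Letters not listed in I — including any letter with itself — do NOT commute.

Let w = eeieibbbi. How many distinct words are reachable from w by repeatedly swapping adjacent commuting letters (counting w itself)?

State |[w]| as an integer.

84

drop 0:e onto floor
drop 1:e onto {0:e}
drop 2:i onto floor
drop 3:e onto {1:e}
drop 4:i onto {2:i}
drop 5:b onto {4:i}
drop 6:b onto {5:b}
drop 7:b onto {6:b}
drop 8:i onto {7:b}
ground layer = {0:e, 2:i}
drop-orders for the pieces not yet dropped (sum over which currently-grounded one goes next):
  1 to go: {3} 1  {8} 1
  2 to go: {1,3} 1  {3,8} 2  {7,8} 1
  3 to go: {0,1,3} 1  {1,3,8} 3  {3,7,8} 3  {6,7,8} 1
  4 to go: {0,1,3,8} 4  {1,3,7,8} 6  {3,6,7,8} 4  {5,6,7,8} 1
  5 to go: {0,1,3,7,8} 10  {1,3,6,7,8} 10  {3,5,6,7,8} 5  {4,5,6,7,8} 1
  6 to go: {0,1,3,6,7,8} 20  {1,3,5,6,7,8} 15  {2,4,5,6,7,8} 1  {3,4,5,6,7,8} 6
  7 to go: {0,1,3,5,6,7,8} 35  {1,3,4,5,6,7,8} 21  {2,3,4,5,6,7,8} 7
  if 0:e drops first: 28 orders
  if 2:i drops first: 56 orders
heap linearizations: 84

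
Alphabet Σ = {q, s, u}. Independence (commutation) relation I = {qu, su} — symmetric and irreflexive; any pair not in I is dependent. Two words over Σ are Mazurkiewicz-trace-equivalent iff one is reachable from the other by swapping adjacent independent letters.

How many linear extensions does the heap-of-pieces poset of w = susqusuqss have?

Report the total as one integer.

120

#0=s has no predecessor
#1=u has no predecessor
#2=s depends on [0:s]
#3=q depends on [2:s]
#4=u depends on [1:u]
#5=s depends on [3:q]
#6=u depends on [4:u]
#7=q depends on [5:s]
#8=s depends on [7:q]
#9=s depends on [8:s]
sources: [0:s, 1:u]
N(rest) = Σ N(rest − s) over sources s of rest; N(one piece) = 1:
  size 1 → [6]=1  [9]=1
  size 2 → [4,6]=1  [6,9]=2  [8,9]=1
  size 3 → [1,4,6]=1  [4,6,9]=3  [6,8,9]=3  [7,8,9]=1
  size 4 → [1,4,6,9]=4  [4,6,8,9]=6  [5,7,8,9]=1  [6,7,8,9]=4
  size 5 → [1,4,6,8,9]=10  [3,5,7,8,9]=1  [4,6,7,8,9]=10  [5,6,7,8,9]=5
  size 6 → [1,4,6,7,8,9]=20  [2,3,5,7,8,9]=1  [3,5,6,7,8,9]=6  [4,5,6,7,8,9]=15
  size 7 → [0,2,3,5,7,8,9]=1  [1,4,5,6,7,8,9]=35  [2,3,5,6,7,8,9]=7  [3,4,5,6,7,8,9]=21
  size 8 → [0,2,3,5,6,7,8,9]=8  [1,3,4,5,6,7,8,9]=56  [2,3,4,5,6,7,8,9]=28
  first=0(s) contributes 84
  first=1(u) contributes 36
|[w]| = 120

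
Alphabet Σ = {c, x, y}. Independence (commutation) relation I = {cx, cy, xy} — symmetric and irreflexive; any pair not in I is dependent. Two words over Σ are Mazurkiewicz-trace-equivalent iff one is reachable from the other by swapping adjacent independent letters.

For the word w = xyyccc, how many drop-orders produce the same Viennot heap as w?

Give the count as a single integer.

0(x) covers ∅
1(y) covers ∅
2(y) covers 1:y
3(c) covers ∅
4(c) covers 3:c
5(c) covers 4:c
floor of heap: 0:x, 1:y, 3:c
completions by unplaced set U, small U first (add the entries for U minus each lowest piece of U):
  |U|=1: {0}:1  {2}:1  {5}:1
  |U|=2: {0,2}:2  {0,5}:2  {1,2}:1  {2,5}:2  {4,5}:1
  |U|=3: {0,1,2}:3  {0,2,5}:6  {0,4,5}:3  {1,2,5}:3  {2,4,5}:3  {3,4,5}:1
  |U|=4: {0,1,2,5}:12  {0,2,4,5}:12  {0,3,4,5}:4  {1,2,4,5}:6  {2,3,4,5}:4
  start at 0(x): 10
  start at 1(y): 20
  start at 3(c): 30
sum over floor = 60

60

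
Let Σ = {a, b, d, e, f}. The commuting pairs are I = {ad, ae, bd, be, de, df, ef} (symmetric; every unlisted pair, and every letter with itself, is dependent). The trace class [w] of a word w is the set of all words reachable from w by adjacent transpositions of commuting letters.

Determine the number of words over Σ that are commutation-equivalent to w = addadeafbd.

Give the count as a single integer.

drop 0:a onto floor
drop 1:d onto floor
drop 2:d onto {1:d}
drop 3:a onto {0:a}
drop 4:d onto {2:d}
drop 5:e onto floor
drop 6:a onto {3:a}
drop 7:f onto {6:a}
drop 8:b onto {7:f}
drop 9:d onto {4:d}
ground layer = {0:a, 1:d, 5:e}
drop-orders for the pieces not yet dropped (sum over which currently-grounded one goes next):
  1 to go: {5} 1  {8} 1  {9} 1
  2 to go: {4,9} 1  {5,8} 2  {5,9} 2  {7,8} 1  {8,9} 2
  3 to go: {2,4,9} 1  {4,5,9} 3  {4,8,9} 3  {5,7,8} 3  {5,8,9} 6  {6,7,8} 1  {7,8,9} 3
  4 to go: {1,2,4,9} 1  {2,4,5,9} 4  {2,4,8,9} 4  {3,6,7,8} 1  {4,5,8,9} 12  {4,7,8,9} 6  {5,6,7,8} 4  {5,7,8,9} 12  {6,7,8,9} 4
  5 to go: {0,3,6,7,8} 1  {1,2,4,5,9} 5  {1,2,4,8,9} 5  {2,4,5,8,9} 20  {2,4,7,8,9} 10  {3,5,6,7,8} 5  {3,6,7,8,9} 5  {4,5,7,8,9} 30  {4,6,7,8,9} 10  {5,6,7,8,9} 20
  6 to go: {0,3,5,6,7,8} 6  {0,3,6,7,8,9} 6  {1,2,4,5,8,9} 30  {1,2,4,7,8,9} 15  {2,4,5,7,8,9} 60  {2,4,6,7,8,9} 20  {3,4,6,7,8,9} 15  {3,5,6,7,8,9} 30  {4,5,6,7,8,9} 60
  7 to go: {0,3,4,6,7,8,9} 21  {0,3,5,6,7,8,9} 42  {1,2,4,5,7,8,9} 105  {1,2,4,6,7,8,9} 35  {2,3,4,6,7,8,9} 35  {2,4,5,6,7,8,9} 140  {3,4,5,6,7,8,9} 105
  8 to go: {0,2,3,4,6,7,8,9} 56  {0,3,4,5,6,7,8,9} 168  {1,2,3,4,6,7,8,9} 70  {1,2,4,5,6,7,8,9} 280  {2,3,4,5,6,7,8,9} 280
  if 0:a drops first: 630 orders
  if 1:d drops first: 504 orders
  if 5:e drops first: 126 orders
heap linearizations: 1260

1260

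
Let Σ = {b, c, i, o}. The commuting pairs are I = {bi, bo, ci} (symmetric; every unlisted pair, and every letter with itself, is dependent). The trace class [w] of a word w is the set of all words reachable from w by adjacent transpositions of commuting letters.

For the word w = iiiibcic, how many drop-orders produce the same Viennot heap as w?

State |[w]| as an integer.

56

piece 0:i — minimal
piece 1:i rests on {0:i}
piece 2:i rests on {1:i}
piece 3:i rests on {2:i}
piece 4:b — minimal
piece 5:c rests on {4:b}
piece 6:i rests on {3:i}
piece 7:c rests on {5:c}
minimal pieces: {0:i, 4:b}
ways to finish when only these pieces remain (= sum over removing one remaining piece with nothing left below it):
  1 left: {6}→1  {7}→1
  2 left: {3,6}→1  {5,7}→1  {6,7}→2
  3 left: {2,3,6}→1  {3,6,7}→3  {4,5,7}→1  {5,6,7}→3
  4 left: {1,2,3,6}→1  {2,3,6,7}→4  {3,5,6,7}→6  {4,5,6,7}→4
  5 left: {0,1,2,3,6}→1  {1,2,3,6,7}→5  {2,3,5,6,7}→10  {3,4,5,6,7}→10
  6 left: {0,1,2,3,6,7}→6  {1,2,3,5,6,7}→15  {2,3,4,5,6,7}→20
  placing 0:i first → 35 extensions
  placing 4:b first → 21 extensions
total linear extensions = 56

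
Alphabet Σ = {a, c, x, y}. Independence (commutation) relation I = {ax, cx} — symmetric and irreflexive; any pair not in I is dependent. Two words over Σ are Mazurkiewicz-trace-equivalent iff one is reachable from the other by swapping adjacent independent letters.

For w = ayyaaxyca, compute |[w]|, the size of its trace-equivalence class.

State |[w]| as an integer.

3

0(a) covers ∅
1(y) covers 0:a
2(y) covers 1:y
3(a) covers 2:y
4(a) covers 3:a
5(x) covers 2:y
6(y) covers 4:a, 5:x
7(c) covers 6:y
8(a) covers 7:c
floor of heap: 0:a
completions by unplaced set U, small U first (add the entries for U minus each lowest piece of U):
  |U|=1: {8}:1
  |U|=2: {7,8}:1
  |U|=3: {6,7,8}:1
  |U|=4: {4,6,7,8}:1  {5,6,7,8}:1
  |U|=5: {3,4,6,7,8}:1  {4,5,6,7,8}:2
  |U|=6: {3,4,5,6,7,8}:3
  |U|=7: {2,3,4,5,6,7,8}:3
  start at 0(a): 3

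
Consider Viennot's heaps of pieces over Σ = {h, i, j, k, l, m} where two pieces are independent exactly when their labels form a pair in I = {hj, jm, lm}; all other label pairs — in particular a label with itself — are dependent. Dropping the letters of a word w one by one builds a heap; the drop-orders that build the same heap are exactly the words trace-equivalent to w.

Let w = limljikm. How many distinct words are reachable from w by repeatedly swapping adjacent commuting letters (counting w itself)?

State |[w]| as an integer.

drop 0:l onto floor
drop 1:i onto {0:l}
drop 2:m onto {1:i}
drop 3:l onto {1:i}
drop 4:j onto {3:l}
drop 5:i onto {2:m, 4:j}
drop 6:k onto {5:i}
drop 7:m onto {6:k}
ground layer = {0:l}
drop-orders for the pieces not yet dropped (sum over which currently-grounded one goes next):
  1 to go: {7} 1
  2 to go: {6,7} 1
  3 to go: {5,6,7} 1
  4 to go: {2,5,6,7} 1  {4,5,6,7} 1
  5 to go: {2,4,5,6,7} 2  {3,4,5,6,7} 1
  6 to go: {2,3,4,5,6,7} 3
  if 0:l drops first: 3 orders

3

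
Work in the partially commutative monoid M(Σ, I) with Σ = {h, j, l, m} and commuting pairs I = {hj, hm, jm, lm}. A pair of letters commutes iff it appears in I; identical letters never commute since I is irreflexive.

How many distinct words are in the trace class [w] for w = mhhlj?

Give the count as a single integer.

5

piece 0:m — minimal
piece 1:h — minimal
piece 2:h rests on {1:h}
piece 3:l rests on {2:h}
piece 4:j rests on {3:l}
minimal pieces: {0:m, 1:h}
ways to finish when only these pieces remain (= sum over removing one remaining piece with nothing left below it):
  1 left: {0}→1  {4}→1
  2 left: {0,4}→2  {3,4}→1
  3 left: {0,3,4}→3  {2,3,4}→1
  placing 0:m first → 1 extensions
  placing 1:h first → 4 extensions
total linear extensions = 5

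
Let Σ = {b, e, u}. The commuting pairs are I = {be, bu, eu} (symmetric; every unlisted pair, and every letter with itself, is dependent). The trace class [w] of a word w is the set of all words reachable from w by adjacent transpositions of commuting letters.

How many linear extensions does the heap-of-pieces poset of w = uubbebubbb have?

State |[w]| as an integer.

840

#0=u has no predecessor
#1=u depends on [0:u]
#2=b has no predecessor
#3=b depends on [2:b]
#4=e has no predecessor
#5=b depends on [3:b]
#6=u depends on [1:u]
#7=b depends on [5:b]
#8=b depends on [7:b]
#9=b depends on [8:b]
sources: [0:u, 2:b, 4:e]
N(rest) = Σ N(rest − s) over sources s of rest; N(one piece) = 1:
  size 1 → [4]=1  [6]=1  [9]=1
  size 2 → [1,6]=1  [4,6]=2  [4,9]=2  [6,9]=2  [8,9]=1
  size 3 → [0,1,6]=1  [1,4,6]=3  [1,6,9]=3  [4,6,9]=6  [4,8,9]=3  [6,8,9]=3  [7,8,9]=1
  size 4 → [0,1,4,6]=4  [0,1,6,9]=4  [1,4,6,9]=12  [1,6,8,9]=6  [4,6,8,9]=12  [4,7,8,9]=4  [5,7,8,9]=1  [6,7,8,9]=4
  size 5 → [0,1,4,6,9]=20  [0,1,6,8,9]=10  [1,4,6,8,9]=30  [1,6,7,8,9]=10  [3,5,7,8,9]=1  [4,5,7,8,9]=5  [4,6,7,8,9]=20  [5,6,7,8,9]=5
  size 6 → [0,1,4,6,8,9]=60  [0,1,6,7,8,9]=20  [1,4,6,7,8,9]=60  [1,5,6,7,8,9]=15  [2,3,5,7,8,9]=1  [3,4,5,7,8,9]=6  [3,5,6,7,8,9]=6  [4,5,6,7,8,9]=30
  size 7 → [0,1,4,6,7,8,9]=140  [0,1,5,6,7,8,9]=35  [1,3,5,6,7,8,9]=21  [1,4,5,6,7,8,9]=105  [2,3,4,5,7,8,9]=7  [2,3,5,6,7,8,9]=7  [3,4,5,6,7,8,9]=42
  size 8 → [0,1,3,5,6,7,8,9]=56  [0,1,4,5,6,7,8,9]=280  [1,2,3,5,6,7,8,9]=28  [1,3,4,5,6,7,8,9]=168  [2,3,4,5,6,7,8,9]=56
  first=0(u) contributes 252
  first=2(b) contributes 504
  first=4(e) contributes 84
|[w]| = 840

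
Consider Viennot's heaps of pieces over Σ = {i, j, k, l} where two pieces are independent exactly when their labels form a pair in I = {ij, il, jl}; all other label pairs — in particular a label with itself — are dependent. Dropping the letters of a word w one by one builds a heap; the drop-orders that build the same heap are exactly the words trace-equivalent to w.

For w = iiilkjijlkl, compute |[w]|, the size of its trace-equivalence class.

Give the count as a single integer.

48

0(i) covers ∅
1(i) covers 0:i
2(i) covers 1:i
3(l) covers ∅
4(k) covers 2:i, 3:l
5(j) covers 4:k
6(i) covers 4:k
7(j) covers 5:j
8(l) covers 4:k
9(k) covers 6:i, 7:j, 8:l
10(l) covers 9:k
floor of heap: 0:i, 3:l
completions by unplaced set U, small U first (add the entries for U minus each lowest piece of U):
  |U|=1: {10}:1
  |U|=2: {9,10}:1
  |U|=3: {6,9,10}:1  {7,9,10}:1  {8,9,10}:1
  |U|=4: {5,7,9,10}:1  {6,7,9,10}:2  {6,8,9,10}:2  {7,8,9,10}:2
  |U|=5: {5,6,7,9,10}:3  {5,7,8,9,10}:3  {6,7,8,9,10}:6
  |U|=6: {5,6,7,8,9,10}:12
  |U|=7: {4,5,6,7,8,9,10}:12
  |U|=8: {2,4,5,6,7,8,9,10}:12  {3,4,5,6,7,8,9,10}:12
  |U|=9: {1,2,4,5,6,7,8,9,10}:12  {2,3,4,5,6,7,8,9,10}:24
  start at 0(i): 36
  start at 3(l): 12
sum over floor = 48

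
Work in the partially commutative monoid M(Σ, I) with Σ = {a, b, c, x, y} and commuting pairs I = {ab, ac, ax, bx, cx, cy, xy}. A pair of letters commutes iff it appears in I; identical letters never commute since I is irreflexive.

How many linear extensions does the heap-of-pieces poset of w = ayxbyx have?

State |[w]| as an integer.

0(a) covers ∅
1(y) covers 0:a
2(x) covers ∅
3(b) covers 1:y
4(y) covers 3:b
5(x) covers 2:x
floor of heap: 0:a, 2:x
completions by unplaced set U, small U first (add the entries for U minus each lowest piece of U):
  |U|=1: {4}:1  {5}:1
  |U|=2: {2,5}:1  {3,4}:1  {4,5}:2
  |U|=3: {1,3,4}:1  {2,4,5}:3  {3,4,5}:3
  |U|=4: {0,1,3,4}:1  {1,3,4,5}:4  {2,3,4,5}:6
  start at 0(a): 10
  start at 2(x): 5
sum over floor = 15

15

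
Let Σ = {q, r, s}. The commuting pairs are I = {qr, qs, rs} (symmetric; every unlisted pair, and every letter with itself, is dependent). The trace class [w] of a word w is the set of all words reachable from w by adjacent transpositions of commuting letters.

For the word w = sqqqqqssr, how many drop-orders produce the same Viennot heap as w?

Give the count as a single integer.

504

drop 0:s onto floor
drop 1:q onto floor
drop 2:q onto {1:q}
drop 3:q onto {2:q}
drop 4:q onto {3:q}
drop 5:q onto {4:q}
drop 6:s onto {0:s}
drop 7:s onto {6:s}
drop 8:r onto floor
ground layer = {0:s, 1:q, 8:r}
drop-orders for the pieces not yet dropped (sum over which currently-grounded one goes next):
  1 to go: {5} 1  {7} 1  {8} 1
  2 to go: {4,5} 1  {5,7} 2  {5,8} 2  {6,7} 1  {7,8} 2
  3 to go: {0,6,7} 1  {3,4,5} 1  {4,5,7} 3  {4,5,8} 3  {5,6,7} 3  {5,7,8} 6  {6,7,8} 3
  4 to go: {0,5,6,7} 4  {0,6,7,8} 4  {2,3,4,5} 1  {3,4,5,7} 4  {3,4,5,8} 4  {4,5,6,7} 6  {4,5,7,8} 12  {5,6,7,8} 12
  5 to go: {0,4,5,6,7} 10  {0,5,6,7,8} 20  {1,2,3,4,5} 1  {2,3,4,5,7} 5  {2,3,4,5,8} 5  {3,4,5,6,7} 10  {3,4,5,7,8} 20  {4,5,6,7,8} 30
  6 to go: {0,3,4,5,6,7} 20  {0,4,5,6,7,8} 60  {1,2,3,4,5,7} 6  {1,2,3,4,5,8} 6  {2,3,4,5,6,7} 15  {2,3,4,5,7,8} 30  {3,4,5,6,7,8} 60
  7 to go: {0,2,3,4,5,6,7} 35  {0,3,4,5,6,7,8} 140  {1,2,3,4,5,6,7} 21  {1,2,3,4,5,7,8} 42  {2,3,4,5,6,7,8} 105
  if 0:s drops first: 168 orders
  if 1:q drops first: 280 orders
  if 8:r drops first: 56 orders
heap linearizations: 504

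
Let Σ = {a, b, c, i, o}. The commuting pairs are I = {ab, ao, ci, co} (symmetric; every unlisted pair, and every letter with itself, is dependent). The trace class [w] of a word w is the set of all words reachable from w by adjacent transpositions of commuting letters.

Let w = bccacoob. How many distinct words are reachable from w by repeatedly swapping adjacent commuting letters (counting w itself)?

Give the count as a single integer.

15

drop 0:b onto floor
drop 1:c onto {0:b}
drop 2:c onto {1:c}
drop 3:a onto {2:c}
drop 4:c onto {3:a}
drop 5:o onto {0:b}
drop 6:o onto {5:o}
drop 7:b onto {4:c, 6:o}
ground layer = {0:b}
drop-orders for the pieces not yet dropped (sum over which currently-grounded one goes next):
  1 to go: {7} 1
  2 to go: {4,7} 1  {6,7} 1
  3 to go: {3,4,7} 1  {4,6,7} 2  {5,6,7} 1
  4 to go: {2,3,4,7} 1  {3,4,6,7} 3  {4,5,6,7} 3
  5 to go: {1,2,3,4,7} 1  {2,3,4,6,7} 4  {3,4,5,6,7} 6
  6 to go: {1,2,3,4,6,7} 5  {2,3,4,5,6,7} 10
  if 0:b drops first: 15 orders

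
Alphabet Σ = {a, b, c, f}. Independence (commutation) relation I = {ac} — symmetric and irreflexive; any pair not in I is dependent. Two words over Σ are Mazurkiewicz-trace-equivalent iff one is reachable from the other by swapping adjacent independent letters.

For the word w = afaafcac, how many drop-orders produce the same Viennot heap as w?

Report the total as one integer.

3

drop 0:a onto floor
drop 1:f onto {0:a}
drop 2:a onto {1:f}
drop 3:a onto {2:a}
drop 4:f onto {3:a}
drop 5:c onto {4:f}
drop 6:a onto {4:f}
drop 7:c onto {5:c}
ground layer = {0:a}
drop-orders for the pieces not yet dropped (sum over which currently-grounded one goes next):
  1 to go: {6} 1  {7} 1
  2 to go: {5,7} 1  {6,7} 2
  3 to go: {5,6,7} 3
  4 to go: {4,5,6,7} 3
  5 to go: {3,4,5,6,7} 3
  6 to go: {2,3,4,5,6,7} 3
  if 0:a drops first: 3 orders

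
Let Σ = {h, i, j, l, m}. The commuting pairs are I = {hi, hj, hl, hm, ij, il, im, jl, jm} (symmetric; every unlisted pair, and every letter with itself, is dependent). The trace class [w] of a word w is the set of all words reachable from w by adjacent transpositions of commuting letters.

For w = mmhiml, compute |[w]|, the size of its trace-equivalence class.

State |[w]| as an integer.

#0=m has no predecessor
#1=m depends on [0:m]
#2=h has no predecessor
#3=i has no predecessor
#4=m depends on [1:m]
#5=l depends on [4:m]
sources: [0:m, 2:h, 3:i]
N(rest) = Σ N(rest − s) over sources s of rest; N(one piece) = 1:
  size 1 → [2]=1  [3]=1  [5]=1
  size 2 → [2,3]=2  [2,5]=2  [3,5]=2  [4,5]=1
  size 3 → [1,4,5]=1  [2,3,5]=6  [2,4,5]=3  [3,4,5]=3
  size 4 → [0,1,4,5]=1  [1,2,4,5]=4  [1,3,4,5]=4  [2,3,4,5]=12
  first=0(m) contributes 20
  first=2(h) contributes 5
  first=3(i) contributes 5
|[w]| = 30

30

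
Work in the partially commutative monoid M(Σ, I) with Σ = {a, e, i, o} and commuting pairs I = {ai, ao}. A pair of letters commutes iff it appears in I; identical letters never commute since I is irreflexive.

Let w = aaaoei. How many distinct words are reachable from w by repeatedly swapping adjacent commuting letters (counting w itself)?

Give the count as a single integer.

4

#0=a has no predecessor
#1=a depends on [0:a]
#2=a depends on [1:a]
#3=o has no predecessor
#4=e depends on [2:a, 3:o]
#5=i depends on [4:e]
sources: [0:a, 3:o]
N(rest) = Σ N(rest − s) over sources s of rest; N(one piece) = 1:
  size 1 → [5]=1
  size 2 → [4,5]=1
  size 3 → [2,4,5]=1  [3,4,5]=1
  size 4 → [1,2,4,5]=1  [2,3,4,5]=2
  first=0(a) contributes 3
  first=3(o) contributes 1
|[w]| = 4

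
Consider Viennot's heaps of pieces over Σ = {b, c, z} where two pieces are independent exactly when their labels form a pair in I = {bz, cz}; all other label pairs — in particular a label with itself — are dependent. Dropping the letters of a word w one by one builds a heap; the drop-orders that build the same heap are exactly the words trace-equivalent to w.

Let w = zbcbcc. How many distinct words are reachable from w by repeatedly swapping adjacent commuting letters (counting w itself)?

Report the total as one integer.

0(z) covers ∅
1(b) covers ∅
2(c) covers 1:b
3(b) covers 2:c
4(c) covers 3:b
5(c) covers 4:c
floor of heap: 0:z, 1:b
completions by unplaced set U, small U first (add the entries for U minus each lowest piece of U):
  |U|=1: {0}:1  {5}:1
  |U|=2: {0,5}:2  {4,5}:1
  |U|=3: {0,4,5}:3  {3,4,5}:1
  |U|=4: {0,3,4,5}:4  {2,3,4,5}:1
  start at 0(z): 1
  start at 1(b): 5
sum over floor = 6

6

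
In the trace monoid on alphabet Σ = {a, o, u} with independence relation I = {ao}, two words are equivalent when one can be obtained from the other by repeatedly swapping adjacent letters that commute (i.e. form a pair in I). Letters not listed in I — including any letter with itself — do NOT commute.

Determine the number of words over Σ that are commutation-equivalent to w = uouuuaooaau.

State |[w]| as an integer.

10

piece 0:u — minimal
piece 1:o rests on {0:u}
piece 2:u rests on {1:o}
piece 3:u rests on {2:u}
piece 4:u rests on {3:u}
piece 5:a rests on {4:u}
piece 6:o rests on {4:u}
piece 7:o rests on {6:o}
piece 8:a rests on {5:a}
piece 9:a rests on {8:a}
piece 10:u rests on {7:o, 9:a}
minimal pieces: {0:u}
ways to finish when only these pieces remain (= sum over removing one remaining piece with nothing left below it):
  1 left: {10}→1
  2 left: {7,10}→1  {9,10}→1
  3 left: {6,7,10}→1  {7,9,10}→2  {8,9,10}→1
  4 left: {5,8,9,10}→1  {6,7,9,10}→3  {7,8,9,10}→3
  5 left: {5,7,8,9,10}→4  {6,7,8,9,10}→6
  6 left: {5,6,7,8,9,10}→10
  7 left: {4,5,6,7,8,9,10}→10
  8 left: {3,4,5,6,7,8,9,10}→10
  9 left: {2,3,4,5,6,7,8,9,10}→10
  placing 0:u first → 10 extensions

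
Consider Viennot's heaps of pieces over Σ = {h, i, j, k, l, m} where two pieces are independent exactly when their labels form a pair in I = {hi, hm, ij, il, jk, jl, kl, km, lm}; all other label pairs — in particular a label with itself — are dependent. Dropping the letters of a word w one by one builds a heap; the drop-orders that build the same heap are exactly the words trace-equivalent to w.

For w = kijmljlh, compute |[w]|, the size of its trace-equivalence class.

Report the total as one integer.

piece 0:k — minimal
piece 1:i rests on {0:k}
piece 2:j — minimal
piece 3:m rests on {1:i, 2:j}
piece 4:l — minimal
piece 5:j rests on {3:m}
piece 6:l rests on {4:l}
piece 7:h rests on {5:j, 6:l}
minimal pieces: {0:k, 2:j, 4:l}
ways to finish when only these pieces remain (= sum over removing one remaining piece with nothing left below it):
  1 left: {7}→1
  2 left: {5,7}→1  {6,7}→1
  3 left: {3,5,7}→1  {4,6,7}→1  {5,6,7}→2
  4 left: {1,3,5,7}→1  {2,3,5,7}→1  {3,5,6,7}→3  {4,5,6,7}→3
  5 left: {0,1,3,5,7}→1  {1,2,3,5,7}→2  {1,3,5,6,7}→4  {2,3,5,6,7}→4  {3,4,5,6,7}→6
  6 left: {0,1,2,3,5,7}→3  {0,1,3,5,6,7}→5  {1,2,3,5,6,7}→10  {1,3,4,5,6,7}→10  {2,3,4,5,6,7}→10
  placing 0:k first → 30 extensions
  placing 2:j first → 15 extensions
  placing 4:l first → 18 extensions
total linear extensions = 63

63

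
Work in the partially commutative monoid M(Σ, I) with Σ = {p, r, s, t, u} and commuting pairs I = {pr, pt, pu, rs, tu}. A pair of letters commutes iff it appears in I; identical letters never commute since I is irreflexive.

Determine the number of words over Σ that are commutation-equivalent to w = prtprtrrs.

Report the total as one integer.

#0=p has no predecessor
#1=r has no predecessor
#2=t depends on [1:r]
#3=p depends on [0:p]
#4=r depends on [2:t]
#5=t depends on [4:r]
#6=r depends on [5:t]
#7=r depends on [6:r]
#8=s depends on [3:p, 5:t]
sources: [0:p, 1:r]
N(rest) = Σ N(rest − s) over sources s of rest; N(one piece) = 1:
  size 1 → [7]=1  [8]=1
  size 2 → [3,8]=1  [6,7]=1  [7,8]=2
  size 3 → [0,3,8]=1  [3,7,8]=3  [6,7,8]=3
  size 4 → [0,3,7,8]=4  [3,6,7,8]=6  [5,6,7,8]=3
  size 5 → [0,3,6,7,8]=10  [3,5,6,7,8]=9  [4,5,6,7,8]=3
  size 6 → [0,3,5,6,7,8]=19  [2,4,5,6,7,8]=3  [3,4,5,6,7,8]=12
  size 7 → [0,3,4,5,6,7,8]=31  [1,2,4,5,6,7,8]=3  [2,3,4,5,6,7,8]=15
  first=0(p) contributes 18
  first=1(r) contributes 46
|[w]| = 64

64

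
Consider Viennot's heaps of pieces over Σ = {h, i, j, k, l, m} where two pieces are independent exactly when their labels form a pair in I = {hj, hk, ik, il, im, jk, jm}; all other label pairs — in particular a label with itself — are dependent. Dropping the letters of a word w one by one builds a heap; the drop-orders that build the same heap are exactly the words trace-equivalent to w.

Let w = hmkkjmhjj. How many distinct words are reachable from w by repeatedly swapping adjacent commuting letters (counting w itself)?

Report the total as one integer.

0(h) covers ∅
1(m) covers 0:h
2(k) covers 1:m
3(k) covers 2:k
4(j) covers ∅
5(m) covers 3:k
6(h) covers 5:m
7(j) covers 4:j
8(j) covers 7:j
floor of heap: 0:h, 4:j
completions by unplaced set U, small U first (add the entries for U minus each lowest piece of U):
  |U|=1: {6}:1  {8}:1
  |U|=2: {5,6}:1  {6,8}:2  {7,8}:1
  |U|=3: {3,5,6}:1  {4,7,8}:1  {5,6,8}:3  {6,7,8}:3
  |U|=4: {2,3,5,6}:1  {3,5,6,8}:4  {4,6,7,8}:4  {5,6,7,8}:6
  |U|=5: {1,2,3,5,6}:1  {2,3,5,6,8}:5  {3,5,6,7,8}:10  {4,5,6,7,8}:10
  |U|=6: {0,1,2,3,5,6}:1  {1,2,3,5,6,8}:6  {2,3,5,6,7,8}:15  {3,4,5,6,7,8}:20
  |U|=7: {0,1,2,3,5,6,8}:7  {1,2,3,5,6,7,8}:21  {2,3,4,5,6,7,8}:35
  start at 0(h): 56
  start at 4(j): 28
sum over floor = 84

84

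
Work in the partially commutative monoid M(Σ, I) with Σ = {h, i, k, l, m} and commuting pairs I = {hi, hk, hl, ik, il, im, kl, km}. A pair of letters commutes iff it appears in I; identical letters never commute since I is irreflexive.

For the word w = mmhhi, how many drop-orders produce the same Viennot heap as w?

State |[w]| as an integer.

5

#0=m has no predecessor
#1=m depends on [0:m]
#2=h depends on [1:m]
#3=h depends on [2:h]
#4=i has no predecessor
sources: [0:m, 4:i]
N(rest) = Σ N(rest − s) over sources s of rest; N(one piece) = 1:
  size 1 → [3]=1  [4]=1
  size 2 → [2,3]=1  [3,4]=2
  size 3 → [1,2,3]=1  [2,3,4]=3
  first=0(m) contributes 4
  first=4(i) contributes 1
|[w]| = 5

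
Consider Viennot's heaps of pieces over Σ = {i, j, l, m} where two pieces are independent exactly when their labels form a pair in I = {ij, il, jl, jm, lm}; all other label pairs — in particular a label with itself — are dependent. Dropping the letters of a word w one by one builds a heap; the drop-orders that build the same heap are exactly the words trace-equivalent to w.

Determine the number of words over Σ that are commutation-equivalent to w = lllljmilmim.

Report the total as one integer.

2772

piece 0:l — minimal
piece 1:l rests on {0:l}
piece 2:l rests on {1:l}
piece 3:l rests on {2:l}
piece 4:j — minimal
piece 5:m — minimal
piece 6:i rests on {5:m}
piece 7:l rests on {3:l}
piece 8:m rests on {6:i}
piece 9:i rests on {8:m}
piece 10:m rests on {9:i}
minimal pieces: {0:l, 4:j, 5:m}
ways to finish when only these pieces remain (= sum over removing one remaining piece with nothing left below it):
  1 left: {4}→1  {7}→1  {10}→1
  2 left: {3,7}→1  {4,7}→2  {4,10}→2  {7,10}→2  {9,10}→1
  3 left: {2,3,7}→1  {3,4,7}→3  {3,7,10}→3  {4,7,10}→6  {4,9,10}→3  {7,9,10}→3  {8,9,10}→1
  4 left: {1,2,3,7}→1  {2,3,4,7}→4  {2,3,7,10}→4  {3,4,7,10}→12  {3,7,9,10}→6  {4,7,9,10}→12  {4,8,9,10}→4  {6,8,9,10}→1  {7,8,9,10}→4
  5 left: {0,1,2,3,7}→1  {1,2,3,4,7}→5  {1,2,3,7,10}→5  {2,3,4,7,10}→20  {2,3,7,9,10}→10  {3,4,7,9,10}→30  {3,7,8,9,10}→10  {4,6,8,9,10}→5  {4,7,8,9,10}→20  {5,6,8,9,10}→1  {6,7,8,9,10}→5
  6 left: {0,1,2,3,4,7}→6  {0,1,2,3,7,10}→6  {1,2,3,4,7,10}→30  {1,2,3,7,9,10}→15  {2,3,4,7,9,10}→60  {2,3,7,8,9,10}→20  {3,4,7,8,9,10}→60  {3,6,7,8,9,10}→15  {4,5,6,8,9,10}→6  {4,6,7,8,9,10}→30  {5,6,7,8,9,10}→6
  7 left: {0,1,2,3,4,7,10}→42  {0,1,2,3,7,9,10}→21  {1,2,3,4,7,9,10}→105  {1,2,3,7,8,9,10}→35  {2,3,4,7,8,9,10}→140  {2,3,6,7,8,9,10}→35  {3,4,6,7,8,9,10}→105  {3,5,6,7,8,9,10}→21  {4,5,6,7,8,9,10}→42
  8 left: {0,1,2,3,4,7,9,10}→168  {0,1,2,3,7,8,9,10}→56  {1,2,3,4,7,8,9,10}→280  {1,2,3,6,7,8,9,10}→70  {2,3,4,6,7,8,9,10}→280  {2,3,5,6,7,8,9,10}→56  {3,4,5,6,7,8,9,10}→168
  9 left: {0,1,2,3,4,7,8,9,10}→504  {0,1,2,3,6,7,8,9,10}→126  {1,2,3,4,6,7,8,9,10}→630  {1,2,3,5,6,7,8,9,10}→126  {2,3,4,5,6,7,8,9,10}→504
  placing 0:l first → 1260 extensions
  placing 4:j first → 252 extensions
  placing 5:m first → 1260 extensions
total linear extensions = 2772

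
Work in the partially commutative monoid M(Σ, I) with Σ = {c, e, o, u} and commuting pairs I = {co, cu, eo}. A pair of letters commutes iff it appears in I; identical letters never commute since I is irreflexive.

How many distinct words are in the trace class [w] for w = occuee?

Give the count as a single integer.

6

#0=o has no predecessor
#1=c has no predecessor
#2=c depends on [1:c]
#3=u depends on [0:o]
#4=e depends on [2:c, 3:u]
#5=e depends on [4:e]
sources: [0:o, 1:c]
N(rest) = Σ N(rest − s) over sources s of rest; N(one piece) = 1:
  size 1 → [5]=1
  size 2 → [4,5]=1
  size 3 → [2,4,5]=1  [3,4,5]=1
  size 4 → [0,3,4,5]=1  [1,2,4,5]=1  [2,3,4,5]=2
  first=0(o) contributes 3
  first=1(c) contributes 3
|[w]| = 6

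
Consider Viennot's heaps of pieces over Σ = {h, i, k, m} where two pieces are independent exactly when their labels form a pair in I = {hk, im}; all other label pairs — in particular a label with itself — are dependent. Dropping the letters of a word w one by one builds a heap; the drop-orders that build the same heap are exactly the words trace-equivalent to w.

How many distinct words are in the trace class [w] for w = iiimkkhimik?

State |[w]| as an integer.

36

piece 0:i — minimal
piece 1:i rests on {0:i}
piece 2:i rests on {1:i}
piece 3:m — minimal
piece 4:k rests on {2:i, 3:m}
piece 5:k rests on {4:k}
piece 6:h rests on {2:i, 3:m}
piece 7:i rests on {5:k, 6:h}
piece 8:m rests on {5:k, 6:h}
piece 9:i rests on {7:i}
piece 10:k rests on {8:m, 9:i}
minimal pieces: {0:i, 3:m}
ways to finish when only these pieces remain (= sum over removing one remaining piece with nothing left below it):
  1 left: {10}→1
  2 left: {8,10}→1  {9,10}→1
  3 left: {7,9,10}→1  {8,9,10}→2
  4 left: {7,8,9,10}→3
  5 left: {5,7,8,9,10}→3  {6,7,8,9,10}→3
  6 left: {4,5,7,8,9,10}→3  {5,6,7,8,9,10}→6
  7 left: {4,5,6,7,8,9,10}→9
  8 left: {2,4,5,6,7,8,9,10}→9  {3,4,5,6,7,8,9,10}→9
  9 left: {1,2,4,5,6,7,8,9,10}→9  {2,3,4,5,6,7,8,9,10}→18
  placing 0:i first → 27 extensions
  placing 3:m first → 9 extensions
total linear extensions = 36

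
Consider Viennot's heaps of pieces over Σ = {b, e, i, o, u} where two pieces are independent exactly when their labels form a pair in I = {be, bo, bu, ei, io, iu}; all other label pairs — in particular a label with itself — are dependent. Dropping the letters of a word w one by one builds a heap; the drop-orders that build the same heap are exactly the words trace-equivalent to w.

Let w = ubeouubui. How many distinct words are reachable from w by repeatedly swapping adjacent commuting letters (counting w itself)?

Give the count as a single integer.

piece 0:u — minimal
piece 1:b — minimal
piece 2:e rests on {0:u}
piece 3:o rests on {2:e}
piece 4:u rests on {3:o}
piece 5:u rests on {4:u}
piece 6:b rests on {1:b}
piece 7:u rests on {5:u}
piece 8:i rests on {6:b}
minimal pieces: {0:u, 1:b}
ways to finish when only these pieces remain (= sum over removing one remaining piece with nothing left below it):
  1 left: {7}→1  {8}→1
  2 left: {5,7}→1  {6,8}→1  {7,8}→2
  3 left: {1,6,8}→1  {4,5,7}→1  {5,7,8}→3  {6,7,8}→3
  4 left: {1,6,7,8}→4  {3,4,5,7}→1  {4,5,7,8}→4  {5,6,7,8}→6
  5 left: {1,5,6,7,8}→10  {2,3,4,5,7}→1  {3,4,5,7,8}→5  {4,5,6,7,8}→10
  6 left: {0,2,3,4,5,7}→1  {1,4,5,6,7,8}→20  {2,3,4,5,7,8}→6  {3,4,5,6,7,8}→15
  7 left: {0,2,3,4,5,7,8}→7  {1,3,4,5,6,7,8}→35  {2,3,4,5,6,7,8}→21
  placing 0:u first → 56 extensions
  placing 1:b first → 28 extensions
total linear extensions = 84

84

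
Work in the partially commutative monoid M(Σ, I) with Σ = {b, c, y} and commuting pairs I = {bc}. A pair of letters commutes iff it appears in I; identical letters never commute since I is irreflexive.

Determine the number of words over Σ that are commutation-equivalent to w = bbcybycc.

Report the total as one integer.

piece 0:b — minimal
piece 1:b rests on {0:b}
piece 2:c — minimal
piece 3:y rests on {1:b, 2:c}
piece 4:b rests on {3:y}
piece 5:y rests on {4:b}
piece 6:c rests on {5:y}
piece 7:c rests on {6:c}
minimal pieces: {0:b, 2:c}
ways to finish when only these pieces remain (= sum over removing one remaining piece with nothing left below it):
  1 left: {7}→1
  2 left: {6,7}→1
  3 left: {5,6,7}→1
  4 left: {4,5,6,7}→1
  5 left: {3,4,5,6,7}→1
  6 left: {1,3,4,5,6,7}→1  {2,3,4,5,6,7}→1
  placing 0:b first → 2 extensions
  placing 2:c first → 1 extensions
total linear extensions = 3

3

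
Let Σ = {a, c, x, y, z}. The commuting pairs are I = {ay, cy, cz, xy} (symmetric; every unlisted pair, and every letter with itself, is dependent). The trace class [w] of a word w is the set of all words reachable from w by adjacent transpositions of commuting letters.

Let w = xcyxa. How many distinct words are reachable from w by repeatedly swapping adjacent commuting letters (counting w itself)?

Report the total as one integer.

5

drop 0:x onto floor
drop 1:c onto {0:x}
drop 2:y onto floor
drop 3:x onto {1:c}
drop 4:a onto {3:x}
ground layer = {0:x, 2:y}
drop-orders for the pieces not yet dropped (sum over which currently-grounded one goes next):
  1 to go: {2} 1  {4} 1
  2 to go: {2,4} 2  {3,4} 1
  3 to go: {1,3,4} 1  {2,3,4} 3
  if 0:x drops first: 4 orders
  if 2:y drops first: 1 orders
heap linearizations: 5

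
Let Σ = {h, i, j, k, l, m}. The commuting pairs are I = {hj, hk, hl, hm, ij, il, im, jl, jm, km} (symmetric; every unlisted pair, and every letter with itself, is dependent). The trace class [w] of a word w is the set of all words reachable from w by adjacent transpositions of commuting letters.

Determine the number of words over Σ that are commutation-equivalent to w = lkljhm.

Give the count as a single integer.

18

drop 0:l onto floor
drop 1:k onto {0:l}
drop 2:l onto {1:k}
drop 3:j onto {1:k}
drop 4:h onto floor
drop 5:m onto {2:l}
ground layer = {0:l, 4:h}
drop-orders for the pieces not yet dropped (sum over which currently-grounded one goes next):
  1 to go: {3} 1  {4} 1  {5} 1
  2 to go: {2,5} 1  {3,4} 2  {3,5} 2  {4,5} 2
  3 to go: {2,3,5} 3  {2,4,5} 3  {3,4,5} 6
  4 to go: {1,2,3,5} 3  {2,3,4,5} 12
  if 0:l drops first: 15 orders
  if 4:h drops first: 3 orders
heap linearizations: 18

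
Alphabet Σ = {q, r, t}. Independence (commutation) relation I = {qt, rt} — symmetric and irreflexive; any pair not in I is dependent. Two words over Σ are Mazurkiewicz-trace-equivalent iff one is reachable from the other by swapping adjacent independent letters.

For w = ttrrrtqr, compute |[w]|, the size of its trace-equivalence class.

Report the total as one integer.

56

drop 0:t onto floor
drop 1:t onto {0:t}
drop 2:r onto floor
drop 3:r onto {2:r}
drop 4:r onto {3:r}
drop 5:t onto {1:t}
drop 6:q onto {4:r}
drop 7:r onto {6:q}
ground layer = {0:t, 2:r}
drop-orders for the pieces not yet dropped (sum over which currently-grounded one goes next):
  1 to go: {5} 1  {7} 1
  2 to go: {1,5} 1  {5,7} 2  {6,7} 1
  3 to go: {0,1,5} 1  {1,5,7} 3  {4,6,7} 1  {5,6,7} 3
  4 to go: {0,1,5,7} 4  {1,5,6,7} 6  {3,4,6,7} 1  {4,5,6,7} 4
  5 to go: {0,1,5,6,7} 10  {1,4,5,6,7} 10  {2,3,4,6,7} 1  {3,4,5,6,7} 5
  6 to go: {0,1,4,5,6,7} 20  {1,3,4,5,6,7} 15  {2,3,4,5,6,7} 6
  if 0:t drops first: 21 orders
  if 2:r drops first: 35 orders
heap linearizations: 56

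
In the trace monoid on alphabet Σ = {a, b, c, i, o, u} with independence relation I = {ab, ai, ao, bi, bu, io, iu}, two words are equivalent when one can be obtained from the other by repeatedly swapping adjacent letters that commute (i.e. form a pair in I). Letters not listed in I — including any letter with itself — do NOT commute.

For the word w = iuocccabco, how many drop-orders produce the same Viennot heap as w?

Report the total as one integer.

6

#0=i has no predecessor
#1=u has no predecessor
#2=o depends on [1:u]
#3=c depends on [0:i, 2:o]
#4=c depends on [3:c]
#5=c depends on [4:c]
#6=a depends on [5:c]
#7=b depends on [5:c]
#8=c depends on [6:a, 7:b]
#9=o depends on [8:c]
sources: [0:i, 1:u]
N(rest) = Σ N(rest − s) over sources s of rest; N(one piece) = 1:
  size 1 → [9]=1
  size 2 → [8,9]=1
  size 3 → [6,8,9]=1  [7,8,9]=1
  size 4 → [6,7,8,9]=2
  size 5 → [5,6,7,8,9]=2
  size 6 → [4,5,6,7,8,9]=2
  size 7 → [3,4,5,6,7,8,9]=2
  size 8 → [0,3,4,5,6,7,8,9]=2  [2,3,4,5,6,7,8,9]=2
  first=0(i) contributes 2
  first=1(u) contributes 4
|[w]| = 6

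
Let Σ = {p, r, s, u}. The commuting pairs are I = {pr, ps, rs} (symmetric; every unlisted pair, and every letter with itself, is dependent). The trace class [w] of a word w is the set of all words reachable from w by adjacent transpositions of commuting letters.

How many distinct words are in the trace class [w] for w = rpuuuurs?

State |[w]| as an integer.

4

#0=r has no predecessor
#1=p has no predecessor
#2=u depends on [0:r, 1:p]
#3=u depends on [2:u]
#4=u depends on [3:u]
#5=u depends on [4:u]
#6=r depends on [5:u]
#7=s depends on [5:u]
sources: [0:r, 1:p]
N(rest) = Σ N(rest − s) over sources s of rest; N(one piece) = 1:
  size 1 → [6]=1  [7]=1
  size 2 → [6,7]=2
  size 3 → [5,6,7]=2
  size 4 → [4,5,6,7]=2
  size 5 → [3,4,5,6,7]=2
  size 6 → [2,3,4,5,6,7]=2
  first=0(r) contributes 2
  first=1(p) contributes 2
|[w]| = 4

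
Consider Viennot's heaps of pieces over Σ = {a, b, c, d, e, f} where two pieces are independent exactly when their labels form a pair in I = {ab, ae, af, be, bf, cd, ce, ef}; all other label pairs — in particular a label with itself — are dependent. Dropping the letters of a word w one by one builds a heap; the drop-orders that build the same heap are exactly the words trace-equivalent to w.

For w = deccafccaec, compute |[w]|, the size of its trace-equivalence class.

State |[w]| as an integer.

#0=d has no predecessor
#1=e depends on [0:d]
#2=c has no predecessor
#3=c depends on [2:c]
#4=a depends on [0:d, 3:c]
#5=f depends on [0:d, 3:c]
#6=c depends on [4:a, 5:f]
#7=c depends on [6:c]
#8=a depends on [7:c]
#9=e depends on [1:e]
#10=c depends on [8:a]
sources: [0:d, 2:c]
N(rest) = Σ N(rest − s) over sources s of rest; N(one piece) = 1:
  size 1 → [9]=1  [10]=1
  size 2 → [1,9]=1  [8,10]=1  [9,10]=2
  size 3 → [1,9,10]=3  [7,8,10]=1  [8,9,10]=3
  size 4 → [1,8,9,10]=6  [6,7,8,10]=1  [7,8,9,10]=4
  size 5 → [1,7,8,9,10]=10  [4,6,7,8,10]=1  [5,6,7,8,10]=1  [6,7,8,9,10]=5
  size 6 → [1,6,7,8,9,10]=15  [4,5,6,7,8,10]=2  [4,6,7,8,9,10]=6  [5,6,7,8,9,10]=6
  size 7 → [1,4,6,7,8,9,10]=21  [1,5,6,7,8,9,10]=21  [3,4,5,6,7,8,10]=2  [4,5,6,7,8,9,10]=14
  size 8 → [1,4,5,6,7,8,9,10]=56  [2,3,4,5,6,7,8,10]=2  [3,4,5,6,7,8,9,10]=16
  size 9 → [0,1,4,5,6,7,8,9,10]=56  [1,3,4,5,6,7,8,9,10]=72  [2,3,4,5,6,7,8,9,10]=18
  first=0(d) contributes 90
  first=2(c) contributes 128
|[w]| = 218

218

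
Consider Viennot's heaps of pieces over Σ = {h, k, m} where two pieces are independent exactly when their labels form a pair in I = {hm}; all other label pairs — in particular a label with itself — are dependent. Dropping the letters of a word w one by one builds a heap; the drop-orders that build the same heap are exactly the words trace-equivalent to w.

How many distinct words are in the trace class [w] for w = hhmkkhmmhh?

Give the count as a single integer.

30

#0=h has no predecessor
#1=h depends on [0:h]
#2=m has no predecessor
#3=k depends on [1:h, 2:m]
#4=k depends on [3:k]
#5=h depends on [4:k]
#6=m depends on [4:k]
#7=m depends on [6:m]
#8=h depends on [5:h]
#9=h depends on [8:h]
sources: [0:h, 2:m]
N(rest) = Σ N(rest − s) over sources s of rest; N(one piece) = 1:
  size 1 → [7]=1  [9]=1
  size 2 → [6,7]=1  [7,9]=2  [8,9]=1
  size 3 → [5,8,9]=1  [6,7,9]=3  [7,8,9]=3
  size 4 → [5,7,8,9]=4  [6,7,8,9]=6
  size 5 → [5,6,7,8,9]=10
  size 6 → [4,5,6,7,8,9]=10
  size 7 → [3,4,5,6,7,8,9]=10
  size 8 → [1,3,4,5,6,7,8,9]=10  [2,3,4,5,6,7,8,9]=10
  first=0(h) contributes 20
  first=2(m) contributes 10
|[w]| = 30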